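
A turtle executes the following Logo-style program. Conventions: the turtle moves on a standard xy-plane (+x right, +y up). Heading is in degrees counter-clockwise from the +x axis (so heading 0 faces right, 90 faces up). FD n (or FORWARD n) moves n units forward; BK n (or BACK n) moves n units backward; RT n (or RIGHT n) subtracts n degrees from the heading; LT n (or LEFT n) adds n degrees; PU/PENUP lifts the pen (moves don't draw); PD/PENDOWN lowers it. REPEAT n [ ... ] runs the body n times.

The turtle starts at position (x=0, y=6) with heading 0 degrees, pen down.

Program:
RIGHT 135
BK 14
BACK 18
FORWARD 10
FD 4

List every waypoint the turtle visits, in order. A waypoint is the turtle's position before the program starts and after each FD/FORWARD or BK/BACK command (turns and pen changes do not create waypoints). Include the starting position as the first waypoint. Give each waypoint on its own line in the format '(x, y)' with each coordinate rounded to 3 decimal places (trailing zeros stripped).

Executing turtle program step by step:
Start: pos=(0,6), heading=0, pen down
RT 135: heading 0 -> 225
BK 14: (0,6) -> (9.899,15.899) [heading=225, draw]
BK 18: (9.899,15.899) -> (22.627,28.627) [heading=225, draw]
FD 10: (22.627,28.627) -> (15.556,21.556) [heading=225, draw]
FD 4: (15.556,21.556) -> (12.728,18.728) [heading=225, draw]
Final: pos=(12.728,18.728), heading=225, 4 segment(s) drawn
Waypoints (5 total):
(0, 6)
(9.899, 15.899)
(22.627, 28.627)
(15.556, 21.556)
(12.728, 18.728)

Answer: (0, 6)
(9.899, 15.899)
(22.627, 28.627)
(15.556, 21.556)
(12.728, 18.728)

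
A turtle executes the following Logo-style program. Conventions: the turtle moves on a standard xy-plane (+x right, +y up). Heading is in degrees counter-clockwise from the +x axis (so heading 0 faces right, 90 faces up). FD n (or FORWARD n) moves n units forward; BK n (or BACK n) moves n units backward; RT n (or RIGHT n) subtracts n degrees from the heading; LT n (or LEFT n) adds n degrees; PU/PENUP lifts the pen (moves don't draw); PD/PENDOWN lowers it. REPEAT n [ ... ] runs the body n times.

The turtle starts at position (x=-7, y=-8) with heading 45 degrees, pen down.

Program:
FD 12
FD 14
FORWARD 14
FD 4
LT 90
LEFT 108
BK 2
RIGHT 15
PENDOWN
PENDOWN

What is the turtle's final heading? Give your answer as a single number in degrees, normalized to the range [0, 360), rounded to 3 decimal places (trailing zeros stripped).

Answer: 228

Derivation:
Executing turtle program step by step:
Start: pos=(-7,-8), heading=45, pen down
FD 12: (-7,-8) -> (1.485,0.485) [heading=45, draw]
FD 14: (1.485,0.485) -> (11.385,10.385) [heading=45, draw]
FD 14: (11.385,10.385) -> (21.284,20.284) [heading=45, draw]
FD 4: (21.284,20.284) -> (24.113,23.113) [heading=45, draw]
LT 90: heading 45 -> 135
LT 108: heading 135 -> 243
BK 2: (24.113,23.113) -> (25.021,24.895) [heading=243, draw]
RT 15: heading 243 -> 228
PD: pen down
PD: pen down
Final: pos=(25.021,24.895), heading=228, 5 segment(s) drawn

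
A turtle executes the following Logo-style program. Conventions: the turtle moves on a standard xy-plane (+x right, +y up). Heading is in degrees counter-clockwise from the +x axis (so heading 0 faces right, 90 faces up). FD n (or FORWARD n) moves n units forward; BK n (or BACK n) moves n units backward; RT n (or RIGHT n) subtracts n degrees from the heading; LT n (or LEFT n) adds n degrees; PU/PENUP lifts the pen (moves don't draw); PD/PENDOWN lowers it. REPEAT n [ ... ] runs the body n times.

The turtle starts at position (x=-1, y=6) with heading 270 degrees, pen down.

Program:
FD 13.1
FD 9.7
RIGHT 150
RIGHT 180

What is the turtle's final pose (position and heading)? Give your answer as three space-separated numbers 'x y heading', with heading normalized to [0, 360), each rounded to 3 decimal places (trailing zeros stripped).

Answer: -1 -16.8 300

Derivation:
Executing turtle program step by step:
Start: pos=(-1,6), heading=270, pen down
FD 13.1: (-1,6) -> (-1,-7.1) [heading=270, draw]
FD 9.7: (-1,-7.1) -> (-1,-16.8) [heading=270, draw]
RT 150: heading 270 -> 120
RT 180: heading 120 -> 300
Final: pos=(-1,-16.8), heading=300, 2 segment(s) drawn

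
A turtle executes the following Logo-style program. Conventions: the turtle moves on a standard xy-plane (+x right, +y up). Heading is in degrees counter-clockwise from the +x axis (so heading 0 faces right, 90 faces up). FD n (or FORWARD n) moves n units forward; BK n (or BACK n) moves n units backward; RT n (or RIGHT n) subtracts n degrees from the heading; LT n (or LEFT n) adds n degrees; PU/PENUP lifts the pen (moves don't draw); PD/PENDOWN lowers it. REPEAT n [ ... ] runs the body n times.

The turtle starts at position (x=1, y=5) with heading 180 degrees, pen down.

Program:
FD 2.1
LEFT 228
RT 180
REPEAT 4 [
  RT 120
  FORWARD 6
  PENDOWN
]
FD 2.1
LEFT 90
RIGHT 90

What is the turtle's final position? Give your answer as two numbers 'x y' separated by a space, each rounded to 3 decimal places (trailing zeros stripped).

Executing turtle program step by step:
Start: pos=(1,5), heading=180, pen down
FD 2.1: (1,5) -> (-1.1,5) [heading=180, draw]
LT 228: heading 180 -> 48
RT 180: heading 48 -> 228
REPEAT 4 [
  -- iteration 1/4 --
  RT 120: heading 228 -> 108
  FD 6: (-1.1,5) -> (-2.954,10.706) [heading=108, draw]
  PD: pen down
  -- iteration 2/4 --
  RT 120: heading 108 -> 348
  FD 6: (-2.954,10.706) -> (2.915,9.459) [heading=348, draw]
  PD: pen down
  -- iteration 3/4 --
  RT 120: heading 348 -> 228
  FD 6: (2.915,9.459) -> (-1.1,5) [heading=228, draw]
  PD: pen down
  -- iteration 4/4 --
  RT 120: heading 228 -> 108
  FD 6: (-1.1,5) -> (-2.954,10.706) [heading=108, draw]
  PD: pen down
]
FD 2.1: (-2.954,10.706) -> (-3.603,12.704) [heading=108, draw]
LT 90: heading 108 -> 198
RT 90: heading 198 -> 108
Final: pos=(-3.603,12.704), heading=108, 6 segment(s) drawn

Answer: -3.603 12.704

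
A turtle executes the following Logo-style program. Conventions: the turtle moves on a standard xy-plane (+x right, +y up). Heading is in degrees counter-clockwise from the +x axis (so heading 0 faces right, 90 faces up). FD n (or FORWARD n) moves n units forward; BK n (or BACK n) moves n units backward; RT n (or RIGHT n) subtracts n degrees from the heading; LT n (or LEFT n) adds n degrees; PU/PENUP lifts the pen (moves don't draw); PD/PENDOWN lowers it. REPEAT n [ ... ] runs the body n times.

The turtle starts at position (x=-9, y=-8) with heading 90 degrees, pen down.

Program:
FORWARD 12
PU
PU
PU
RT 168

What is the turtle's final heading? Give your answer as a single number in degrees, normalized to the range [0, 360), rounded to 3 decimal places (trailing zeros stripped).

Answer: 282

Derivation:
Executing turtle program step by step:
Start: pos=(-9,-8), heading=90, pen down
FD 12: (-9,-8) -> (-9,4) [heading=90, draw]
PU: pen up
PU: pen up
PU: pen up
RT 168: heading 90 -> 282
Final: pos=(-9,4), heading=282, 1 segment(s) drawn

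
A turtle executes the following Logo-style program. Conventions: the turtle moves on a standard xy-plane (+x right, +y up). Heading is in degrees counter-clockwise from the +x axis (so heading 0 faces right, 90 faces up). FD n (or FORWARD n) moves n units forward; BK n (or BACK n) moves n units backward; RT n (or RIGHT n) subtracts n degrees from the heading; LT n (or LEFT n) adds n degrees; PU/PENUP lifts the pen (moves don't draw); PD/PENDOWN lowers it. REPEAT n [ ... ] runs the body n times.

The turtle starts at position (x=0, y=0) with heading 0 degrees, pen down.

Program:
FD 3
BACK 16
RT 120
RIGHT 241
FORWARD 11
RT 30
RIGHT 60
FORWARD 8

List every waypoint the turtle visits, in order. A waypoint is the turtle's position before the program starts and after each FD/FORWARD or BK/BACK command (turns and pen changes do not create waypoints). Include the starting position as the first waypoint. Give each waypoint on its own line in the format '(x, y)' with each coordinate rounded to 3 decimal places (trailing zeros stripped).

Executing turtle program step by step:
Start: pos=(0,0), heading=0, pen down
FD 3: (0,0) -> (3,0) [heading=0, draw]
BK 16: (3,0) -> (-13,0) [heading=0, draw]
RT 120: heading 0 -> 240
RT 241: heading 240 -> 359
FD 11: (-13,0) -> (-2.002,-0.192) [heading=359, draw]
RT 30: heading 359 -> 329
RT 60: heading 329 -> 269
FD 8: (-2.002,-0.192) -> (-2.141,-8.191) [heading=269, draw]
Final: pos=(-2.141,-8.191), heading=269, 4 segment(s) drawn
Waypoints (5 total):
(0, 0)
(3, 0)
(-13, 0)
(-2.002, -0.192)
(-2.141, -8.191)

Answer: (0, 0)
(3, 0)
(-13, 0)
(-2.002, -0.192)
(-2.141, -8.191)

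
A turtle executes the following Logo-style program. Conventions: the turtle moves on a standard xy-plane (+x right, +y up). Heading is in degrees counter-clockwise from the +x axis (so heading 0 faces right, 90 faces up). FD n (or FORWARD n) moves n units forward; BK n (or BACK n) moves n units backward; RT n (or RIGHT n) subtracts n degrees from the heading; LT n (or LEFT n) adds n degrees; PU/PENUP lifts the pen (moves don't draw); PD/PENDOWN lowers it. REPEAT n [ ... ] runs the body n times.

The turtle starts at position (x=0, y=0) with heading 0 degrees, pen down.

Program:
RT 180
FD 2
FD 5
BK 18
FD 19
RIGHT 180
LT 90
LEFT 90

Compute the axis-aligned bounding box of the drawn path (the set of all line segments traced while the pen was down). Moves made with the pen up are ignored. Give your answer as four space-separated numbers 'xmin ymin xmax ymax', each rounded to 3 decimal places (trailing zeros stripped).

Answer: -8 0 11 0

Derivation:
Executing turtle program step by step:
Start: pos=(0,0), heading=0, pen down
RT 180: heading 0 -> 180
FD 2: (0,0) -> (-2,0) [heading=180, draw]
FD 5: (-2,0) -> (-7,0) [heading=180, draw]
BK 18: (-7,0) -> (11,0) [heading=180, draw]
FD 19: (11,0) -> (-8,0) [heading=180, draw]
RT 180: heading 180 -> 0
LT 90: heading 0 -> 90
LT 90: heading 90 -> 180
Final: pos=(-8,0), heading=180, 4 segment(s) drawn

Segment endpoints: x in {-8, -7, -2, 0, 11}, y in {0, 0, 0, 0, 0}
xmin=-8, ymin=0, xmax=11, ymax=0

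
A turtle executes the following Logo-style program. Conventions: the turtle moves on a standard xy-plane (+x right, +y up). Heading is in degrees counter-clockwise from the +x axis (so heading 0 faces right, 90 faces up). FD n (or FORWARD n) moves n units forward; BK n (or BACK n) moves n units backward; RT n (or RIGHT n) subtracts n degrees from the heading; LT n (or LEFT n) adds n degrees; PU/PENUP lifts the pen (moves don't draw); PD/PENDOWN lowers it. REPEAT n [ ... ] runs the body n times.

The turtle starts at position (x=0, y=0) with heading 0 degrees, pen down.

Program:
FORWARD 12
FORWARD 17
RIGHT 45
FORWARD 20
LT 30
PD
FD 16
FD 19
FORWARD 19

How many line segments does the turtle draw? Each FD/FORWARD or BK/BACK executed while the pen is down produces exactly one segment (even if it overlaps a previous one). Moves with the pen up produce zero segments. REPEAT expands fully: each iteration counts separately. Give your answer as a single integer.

Answer: 6

Derivation:
Executing turtle program step by step:
Start: pos=(0,0), heading=0, pen down
FD 12: (0,0) -> (12,0) [heading=0, draw]
FD 17: (12,0) -> (29,0) [heading=0, draw]
RT 45: heading 0 -> 315
FD 20: (29,0) -> (43.142,-14.142) [heading=315, draw]
LT 30: heading 315 -> 345
PD: pen down
FD 16: (43.142,-14.142) -> (58.597,-18.283) [heading=345, draw]
FD 19: (58.597,-18.283) -> (76.95,-23.201) [heading=345, draw]
FD 19: (76.95,-23.201) -> (95.302,-28.118) [heading=345, draw]
Final: pos=(95.302,-28.118), heading=345, 6 segment(s) drawn
Segments drawn: 6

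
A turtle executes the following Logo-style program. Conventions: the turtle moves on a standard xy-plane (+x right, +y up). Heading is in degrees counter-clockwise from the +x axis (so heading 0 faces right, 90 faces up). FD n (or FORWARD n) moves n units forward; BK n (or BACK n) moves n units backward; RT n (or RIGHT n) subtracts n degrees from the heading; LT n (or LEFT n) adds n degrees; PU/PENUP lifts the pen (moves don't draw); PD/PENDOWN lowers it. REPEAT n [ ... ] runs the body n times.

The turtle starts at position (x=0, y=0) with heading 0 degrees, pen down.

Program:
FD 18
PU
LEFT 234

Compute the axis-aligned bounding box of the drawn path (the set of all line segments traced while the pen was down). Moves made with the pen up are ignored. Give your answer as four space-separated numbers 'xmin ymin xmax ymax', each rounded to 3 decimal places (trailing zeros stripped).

Answer: 0 0 18 0

Derivation:
Executing turtle program step by step:
Start: pos=(0,0), heading=0, pen down
FD 18: (0,0) -> (18,0) [heading=0, draw]
PU: pen up
LT 234: heading 0 -> 234
Final: pos=(18,0), heading=234, 1 segment(s) drawn

Segment endpoints: x in {0, 18}, y in {0}
xmin=0, ymin=0, xmax=18, ymax=0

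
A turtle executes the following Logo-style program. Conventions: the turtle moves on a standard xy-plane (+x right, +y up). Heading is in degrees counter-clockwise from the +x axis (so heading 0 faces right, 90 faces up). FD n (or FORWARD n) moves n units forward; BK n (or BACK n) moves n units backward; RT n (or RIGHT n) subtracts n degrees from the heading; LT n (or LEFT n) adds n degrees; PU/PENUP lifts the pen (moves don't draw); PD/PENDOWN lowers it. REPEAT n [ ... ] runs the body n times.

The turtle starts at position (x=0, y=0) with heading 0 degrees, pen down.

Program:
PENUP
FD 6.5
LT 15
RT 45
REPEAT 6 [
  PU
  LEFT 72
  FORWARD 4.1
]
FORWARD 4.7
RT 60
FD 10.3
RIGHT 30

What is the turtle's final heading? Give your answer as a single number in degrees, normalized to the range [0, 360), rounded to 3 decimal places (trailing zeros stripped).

Executing turtle program step by step:
Start: pos=(0,0), heading=0, pen down
PU: pen up
FD 6.5: (0,0) -> (6.5,0) [heading=0, move]
LT 15: heading 0 -> 15
RT 45: heading 15 -> 330
REPEAT 6 [
  -- iteration 1/6 --
  PU: pen up
  LT 72: heading 330 -> 42
  FD 4.1: (6.5,0) -> (9.547,2.743) [heading=42, move]
  -- iteration 2/6 --
  PU: pen up
  LT 72: heading 42 -> 114
  FD 4.1: (9.547,2.743) -> (7.879,6.489) [heading=114, move]
  -- iteration 3/6 --
  PU: pen up
  LT 72: heading 114 -> 186
  FD 4.1: (7.879,6.489) -> (3.802,6.06) [heading=186, move]
  -- iteration 4/6 --
  PU: pen up
  LT 72: heading 186 -> 258
  FD 4.1: (3.802,6.06) -> (2.949,2.05) [heading=258, move]
  -- iteration 5/6 --
  PU: pen up
  LT 72: heading 258 -> 330
  FD 4.1: (2.949,2.05) -> (6.5,0) [heading=330, move]
  -- iteration 6/6 --
  PU: pen up
  LT 72: heading 330 -> 42
  FD 4.1: (6.5,0) -> (9.547,2.743) [heading=42, move]
]
FD 4.7: (9.547,2.743) -> (13.04,5.888) [heading=42, move]
RT 60: heading 42 -> 342
FD 10.3: (13.04,5.888) -> (22.836,2.705) [heading=342, move]
RT 30: heading 342 -> 312
Final: pos=(22.836,2.705), heading=312, 0 segment(s) drawn

Answer: 312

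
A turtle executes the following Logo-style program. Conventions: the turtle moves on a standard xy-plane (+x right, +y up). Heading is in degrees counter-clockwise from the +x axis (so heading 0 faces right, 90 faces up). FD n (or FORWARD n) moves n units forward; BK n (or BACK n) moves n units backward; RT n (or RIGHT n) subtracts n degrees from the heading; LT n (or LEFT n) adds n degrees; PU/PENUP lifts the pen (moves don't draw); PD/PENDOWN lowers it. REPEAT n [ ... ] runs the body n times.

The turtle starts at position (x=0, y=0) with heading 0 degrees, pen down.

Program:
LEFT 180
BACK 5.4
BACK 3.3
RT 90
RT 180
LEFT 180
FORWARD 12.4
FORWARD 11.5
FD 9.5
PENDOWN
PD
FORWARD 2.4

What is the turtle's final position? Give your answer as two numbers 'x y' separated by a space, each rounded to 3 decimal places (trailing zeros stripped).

Executing turtle program step by step:
Start: pos=(0,0), heading=0, pen down
LT 180: heading 0 -> 180
BK 5.4: (0,0) -> (5.4,0) [heading=180, draw]
BK 3.3: (5.4,0) -> (8.7,0) [heading=180, draw]
RT 90: heading 180 -> 90
RT 180: heading 90 -> 270
LT 180: heading 270 -> 90
FD 12.4: (8.7,0) -> (8.7,12.4) [heading=90, draw]
FD 11.5: (8.7,12.4) -> (8.7,23.9) [heading=90, draw]
FD 9.5: (8.7,23.9) -> (8.7,33.4) [heading=90, draw]
PD: pen down
PD: pen down
FD 2.4: (8.7,33.4) -> (8.7,35.8) [heading=90, draw]
Final: pos=(8.7,35.8), heading=90, 6 segment(s) drawn

Answer: 8.7 35.8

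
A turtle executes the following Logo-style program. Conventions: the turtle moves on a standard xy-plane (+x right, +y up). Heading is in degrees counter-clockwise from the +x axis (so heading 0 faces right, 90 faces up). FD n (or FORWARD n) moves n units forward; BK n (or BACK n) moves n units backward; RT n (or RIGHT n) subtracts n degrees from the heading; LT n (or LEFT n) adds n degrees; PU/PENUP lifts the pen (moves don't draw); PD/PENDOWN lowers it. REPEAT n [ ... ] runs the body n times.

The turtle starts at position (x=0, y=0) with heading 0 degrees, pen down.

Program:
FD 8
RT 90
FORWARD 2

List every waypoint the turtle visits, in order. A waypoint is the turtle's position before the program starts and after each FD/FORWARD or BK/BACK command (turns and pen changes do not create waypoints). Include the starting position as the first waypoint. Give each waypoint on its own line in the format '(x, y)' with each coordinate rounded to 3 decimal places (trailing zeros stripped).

Executing turtle program step by step:
Start: pos=(0,0), heading=0, pen down
FD 8: (0,0) -> (8,0) [heading=0, draw]
RT 90: heading 0 -> 270
FD 2: (8,0) -> (8,-2) [heading=270, draw]
Final: pos=(8,-2), heading=270, 2 segment(s) drawn
Waypoints (3 total):
(0, 0)
(8, 0)
(8, -2)

Answer: (0, 0)
(8, 0)
(8, -2)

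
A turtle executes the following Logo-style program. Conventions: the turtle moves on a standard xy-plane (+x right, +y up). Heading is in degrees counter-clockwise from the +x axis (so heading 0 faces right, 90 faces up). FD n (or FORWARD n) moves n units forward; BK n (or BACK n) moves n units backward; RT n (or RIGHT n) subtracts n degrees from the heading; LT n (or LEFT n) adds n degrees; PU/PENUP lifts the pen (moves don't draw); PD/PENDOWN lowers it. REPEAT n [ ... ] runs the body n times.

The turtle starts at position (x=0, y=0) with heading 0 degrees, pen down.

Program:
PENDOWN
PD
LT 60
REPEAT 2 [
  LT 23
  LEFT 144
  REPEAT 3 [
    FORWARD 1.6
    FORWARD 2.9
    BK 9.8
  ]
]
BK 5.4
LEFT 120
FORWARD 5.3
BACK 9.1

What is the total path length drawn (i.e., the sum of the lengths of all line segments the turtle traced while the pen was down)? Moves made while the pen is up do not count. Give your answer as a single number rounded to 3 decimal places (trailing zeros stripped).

Answer: 105.6

Derivation:
Executing turtle program step by step:
Start: pos=(0,0), heading=0, pen down
PD: pen down
PD: pen down
LT 60: heading 0 -> 60
REPEAT 2 [
  -- iteration 1/2 --
  LT 23: heading 60 -> 83
  LT 144: heading 83 -> 227
  REPEAT 3 [
    -- iteration 1/3 --
    FD 1.6: (0,0) -> (-1.091,-1.17) [heading=227, draw]
    FD 2.9: (-1.091,-1.17) -> (-3.069,-3.291) [heading=227, draw]
    BK 9.8: (-3.069,-3.291) -> (3.615,3.876) [heading=227, draw]
    -- iteration 2/3 --
    FD 1.6: (3.615,3.876) -> (2.523,2.706) [heading=227, draw]
    FD 2.9: (2.523,2.706) -> (0.546,0.585) [heading=227, draw]
    BK 9.8: (0.546,0.585) -> (7.229,7.752) [heading=227, draw]
    -- iteration 3/3 --
    FD 1.6: (7.229,7.752) -> (6.138,6.582) [heading=227, draw]
    FD 2.9: (6.138,6.582) -> (4.16,4.461) [heading=227, draw]
    BK 9.8: (4.16,4.461) -> (10.844,11.629) [heading=227, draw]
  ]
  -- iteration 2/2 --
  LT 23: heading 227 -> 250
  LT 144: heading 250 -> 34
  REPEAT 3 [
    -- iteration 1/3 --
    FD 1.6: (10.844,11.629) -> (12.17,12.523) [heading=34, draw]
    FD 2.9: (12.17,12.523) -> (14.574,14.145) [heading=34, draw]
    BK 9.8: (14.574,14.145) -> (6.45,8.665) [heading=34, draw]
    -- iteration 2/3 --
    FD 1.6: (6.45,8.665) -> (7.776,9.56) [heading=34, draw]
    FD 2.9: (7.776,9.56) -> (10.181,11.181) [heading=34, draw]
    BK 9.8: (10.181,11.181) -> (2.056,5.701) [heading=34, draw]
    -- iteration 3/3 --
    FD 1.6: (2.056,5.701) -> (3.382,6.596) [heading=34, draw]
    FD 2.9: (3.382,6.596) -> (5.787,8.217) [heading=34, draw]
    BK 9.8: (5.787,8.217) -> (-2.338,2.737) [heading=34, draw]
  ]
]
BK 5.4: (-2.338,2.737) -> (-6.815,-0.282) [heading=34, draw]
LT 120: heading 34 -> 154
FD 5.3: (-6.815,-0.282) -> (-11.578,2.041) [heading=154, draw]
BK 9.1: (-11.578,2.041) -> (-3.399,-1.948) [heading=154, draw]
Final: pos=(-3.399,-1.948), heading=154, 21 segment(s) drawn

Segment lengths:
  seg 1: (0,0) -> (-1.091,-1.17), length = 1.6
  seg 2: (-1.091,-1.17) -> (-3.069,-3.291), length = 2.9
  seg 3: (-3.069,-3.291) -> (3.615,3.876), length = 9.8
  seg 4: (3.615,3.876) -> (2.523,2.706), length = 1.6
  seg 5: (2.523,2.706) -> (0.546,0.585), length = 2.9
  seg 6: (0.546,0.585) -> (7.229,7.752), length = 9.8
  seg 7: (7.229,7.752) -> (6.138,6.582), length = 1.6
  seg 8: (6.138,6.582) -> (4.16,4.461), length = 2.9
  seg 9: (4.16,4.461) -> (10.844,11.629), length = 9.8
  seg 10: (10.844,11.629) -> (12.17,12.523), length = 1.6
  seg 11: (12.17,12.523) -> (14.574,14.145), length = 2.9
  seg 12: (14.574,14.145) -> (6.45,8.665), length = 9.8
  seg 13: (6.45,8.665) -> (7.776,9.56), length = 1.6
  seg 14: (7.776,9.56) -> (10.181,11.181), length = 2.9
  seg 15: (10.181,11.181) -> (2.056,5.701), length = 9.8
  seg 16: (2.056,5.701) -> (3.382,6.596), length = 1.6
  seg 17: (3.382,6.596) -> (5.787,8.217), length = 2.9
  seg 18: (5.787,8.217) -> (-2.338,2.737), length = 9.8
  seg 19: (-2.338,2.737) -> (-6.815,-0.282), length = 5.4
  seg 20: (-6.815,-0.282) -> (-11.578,2.041), length = 5.3
  seg 21: (-11.578,2.041) -> (-3.399,-1.948), length = 9.1
Total = 105.6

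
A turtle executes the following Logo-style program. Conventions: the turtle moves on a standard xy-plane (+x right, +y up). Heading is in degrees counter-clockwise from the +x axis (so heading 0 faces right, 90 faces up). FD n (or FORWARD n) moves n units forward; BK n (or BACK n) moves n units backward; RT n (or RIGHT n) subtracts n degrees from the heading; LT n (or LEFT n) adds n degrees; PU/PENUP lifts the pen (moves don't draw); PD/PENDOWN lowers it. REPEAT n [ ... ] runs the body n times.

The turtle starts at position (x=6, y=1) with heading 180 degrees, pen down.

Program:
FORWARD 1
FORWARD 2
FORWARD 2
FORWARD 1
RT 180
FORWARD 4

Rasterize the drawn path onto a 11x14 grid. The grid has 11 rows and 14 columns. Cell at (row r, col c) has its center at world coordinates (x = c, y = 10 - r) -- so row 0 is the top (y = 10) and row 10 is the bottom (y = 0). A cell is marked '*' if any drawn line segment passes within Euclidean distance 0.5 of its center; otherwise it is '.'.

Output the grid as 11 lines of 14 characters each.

Answer: ..............
..............
..............
..............
..............
..............
..............
..............
..............
*******.......
..............

Derivation:
Segment 0: (6,1) -> (5,1)
Segment 1: (5,1) -> (3,1)
Segment 2: (3,1) -> (1,1)
Segment 3: (1,1) -> (0,1)
Segment 4: (0,1) -> (4,1)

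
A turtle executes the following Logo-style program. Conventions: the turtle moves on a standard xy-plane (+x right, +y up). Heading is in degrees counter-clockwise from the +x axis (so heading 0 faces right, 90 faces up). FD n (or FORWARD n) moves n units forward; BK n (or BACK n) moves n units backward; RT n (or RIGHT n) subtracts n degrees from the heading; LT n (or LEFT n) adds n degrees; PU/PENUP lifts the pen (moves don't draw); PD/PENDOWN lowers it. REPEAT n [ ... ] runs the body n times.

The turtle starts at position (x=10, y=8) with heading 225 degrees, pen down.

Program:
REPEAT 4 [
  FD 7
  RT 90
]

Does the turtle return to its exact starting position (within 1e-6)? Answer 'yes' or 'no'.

Executing turtle program step by step:
Start: pos=(10,8), heading=225, pen down
REPEAT 4 [
  -- iteration 1/4 --
  FD 7: (10,8) -> (5.05,3.05) [heading=225, draw]
  RT 90: heading 225 -> 135
  -- iteration 2/4 --
  FD 7: (5.05,3.05) -> (0.101,8) [heading=135, draw]
  RT 90: heading 135 -> 45
  -- iteration 3/4 --
  FD 7: (0.101,8) -> (5.05,12.95) [heading=45, draw]
  RT 90: heading 45 -> 315
  -- iteration 4/4 --
  FD 7: (5.05,12.95) -> (10,8) [heading=315, draw]
  RT 90: heading 315 -> 225
]
Final: pos=(10,8), heading=225, 4 segment(s) drawn

Start position: (10, 8)
Final position: (10, 8)
Distance = 0; < 1e-6 -> CLOSED

Answer: yes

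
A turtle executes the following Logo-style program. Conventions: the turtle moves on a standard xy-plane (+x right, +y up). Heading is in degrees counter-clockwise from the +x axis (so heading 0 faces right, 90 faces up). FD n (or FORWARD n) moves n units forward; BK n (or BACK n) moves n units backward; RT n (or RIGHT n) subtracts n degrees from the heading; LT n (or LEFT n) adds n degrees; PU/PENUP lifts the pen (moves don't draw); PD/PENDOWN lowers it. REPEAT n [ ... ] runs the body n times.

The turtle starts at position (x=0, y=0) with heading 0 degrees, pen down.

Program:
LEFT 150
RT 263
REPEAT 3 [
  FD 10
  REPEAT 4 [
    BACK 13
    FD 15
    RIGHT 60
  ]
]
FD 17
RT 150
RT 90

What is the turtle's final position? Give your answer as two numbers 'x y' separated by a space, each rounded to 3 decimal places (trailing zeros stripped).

Answer: -6.642 -15.649

Derivation:
Executing turtle program step by step:
Start: pos=(0,0), heading=0, pen down
LT 150: heading 0 -> 150
RT 263: heading 150 -> 247
REPEAT 3 [
  -- iteration 1/3 --
  FD 10: (0,0) -> (-3.907,-9.205) [heading=247, draw]
  REPEAT 4 [
    -- iteration 1/4 --
    BK 13: (-3.907,-9.205) -> (1.172,2.762) [heading=247, draw]
    FD 15: (1.172,2.762) -> (-4.689,-11.046) [heading=247, draw]
    RT 60: heading 247 -> 187
    -- iteration 2/4 --
    BK 13: (-4.689,-11.046) -> (8.214,-9.462) [heading=187, draw]
    FD 15: (8.214,-9.462) -> (-6.674,-11.29) [heading=187, draw]
    RT 60: heading 187 -> 127
    -- iteration 3/4 --
    BK 13: (-6.674,-11.29) -> (1.15,-21.672) [heading=127, draw]
    FD 15: (1.15,-21.672) -> (-7.877,-9.693) [heading=127, draw]
    RT 60: heading 127 -> 67
    -- iteration 4/4 --
    BK 13: (-7.877,-9.693) -> (-12.957,-21.659) [heading=67, draw]
    FD 15: (-12.957,-21.659) -> (-7.096,-7.852) [heading=67, draw]
    RT 60: heading 67 -> 7
  ]
  -- iteration 2/3 --
  FD 10: (-7.096,-7.852) -> (2.829,-6.633) [heading=7, draw]
  REPEAT 4 [
    -- iteration 1/4 --
    BK 13: (2.829,-6.633) -> (-10.074,-8.217) [heading=7, draw]
    FD 15: (-10.074,-8.217) -> (4.815,-6.389) [heading=7, draw]
    RT 60: heading 7 -> 307
    -- iteration 2/4 --
    BK 13: (4.815,-6.389) -> (-3.009,3.993) [heading=307, draw]
    FD 15: (-3.009,3.993) -> (6.018,-7.986) [heading=307, draw]
    RT 60: heading 307 -> 247
    -- iteration 3/4 --
    BK 13: (6.018,-7.986) -> (11.098,3.98) [heading=247, draw]
    FD 15: (11.098,3.98) -> (5.237,-9.827) [heading=247, draw]
    RT 60: heading 247 -> 187
    -- iteration 4/4 --
    BK 13: (5.237,-9.827) -> (18.14,-8.243) [heading=187, draw]
    FD 15: (18.14,-8.243) -> (3.252,-10.071) [heading=187, draw]
    RT 60: heading 187 -> 127
  ]
  -- iteration 3/3 --
  FD 10: (3.252,-10.071) -> (-2.767,-2.085) [heading=127, draw]
  REPEAT 4 [
    -- iteration 1/4 --
    BK 13: (-2.767,-2.085) -> (5.057,-12.467) [heading=127, draw]
    FD 15: (5.057,-12.467) -> (-3.97,-0.487) [heading=127, draw]
    RT 60: heading 127 -> 67
    -- iteration 2/4 --
    BK 13: (-3.97,-0.487) -> (-9.05,-12.454) [heading=67, draw]
    FD 15: (-9.05,-12.454) -> (-3.189,1.354) [heading=67, draw]
    RT 60: heading 67 -> 7
    -- iteration 3/4 --
    BK 13: (-3.189,1.354) -> (-16.092,-0.231) [heading=7, draw]
    FD 15: (-16.092,-0.231) -> (-1.204,1.597) [heading=7, draw]
    RT 60: heading 7 -> 307
    -- iteration 4/4 --
    BK 13: (-1.204,1.597) -> (-9.027,11.98) [heading=307, draw]
    FD 15: (-9.027,11.98) -> (0,0) [heading=307, draw]
    RT 60: heading 307 -> 247
  ]
]
FD 17: (0,0) -> (-6.642,-15.649) [heading=247, draw]
RT 150: heading 247 -> 97
RT 90: heading 97 -> 7
Final: pos=(-6.642,-15.649), heading=7, 28 segment(s) drawn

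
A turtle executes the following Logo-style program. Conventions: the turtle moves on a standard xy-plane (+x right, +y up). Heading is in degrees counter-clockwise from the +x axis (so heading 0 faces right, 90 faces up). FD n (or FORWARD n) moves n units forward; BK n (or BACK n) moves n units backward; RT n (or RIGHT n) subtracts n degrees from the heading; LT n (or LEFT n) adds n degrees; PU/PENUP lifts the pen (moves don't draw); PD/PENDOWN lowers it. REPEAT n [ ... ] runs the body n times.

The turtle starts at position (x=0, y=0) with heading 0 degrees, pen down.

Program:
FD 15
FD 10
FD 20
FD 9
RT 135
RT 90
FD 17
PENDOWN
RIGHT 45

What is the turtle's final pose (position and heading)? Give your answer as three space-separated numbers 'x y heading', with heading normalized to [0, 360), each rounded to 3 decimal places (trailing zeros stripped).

Answer: 41.979 12.021 90

Derivation:
Executing turtle program step by step:
Start: pos=(0,0), heading=0, pen down
FD 15: (0,0) -> (15,0) [heading=0, draw]
FD 10: (15,0) -> (25,0) [heading=0, draw]
FD 20: (25,0) -> (45,0) [heading=0, draw]
FD 9: (45,0) -> (54,0) [heading=0, draw]
RT 135: heading 0 -> 225
RT 90: heading 225 -> 135
FD 17: (54,0) -> (41.979,12.021) [heading=135, draw]
PD: pen down
RT 45: heading 135 -> 90
Final: pos=(41.979,12.021), heading=90, 5 segment(s) drawn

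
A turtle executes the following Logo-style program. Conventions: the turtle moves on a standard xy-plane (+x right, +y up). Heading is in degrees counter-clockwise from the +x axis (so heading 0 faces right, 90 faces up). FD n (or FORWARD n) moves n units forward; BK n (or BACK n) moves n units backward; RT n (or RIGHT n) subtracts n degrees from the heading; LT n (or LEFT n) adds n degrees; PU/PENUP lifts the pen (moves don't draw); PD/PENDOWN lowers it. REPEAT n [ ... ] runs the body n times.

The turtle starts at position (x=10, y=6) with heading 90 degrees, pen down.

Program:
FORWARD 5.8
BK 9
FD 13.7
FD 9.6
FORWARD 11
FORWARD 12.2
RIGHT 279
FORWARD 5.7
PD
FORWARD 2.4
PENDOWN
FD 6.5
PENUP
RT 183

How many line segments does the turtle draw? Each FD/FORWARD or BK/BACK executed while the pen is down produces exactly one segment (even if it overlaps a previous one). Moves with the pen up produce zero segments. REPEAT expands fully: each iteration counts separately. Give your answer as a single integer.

Answer: 9

Derivation:
Executing turtle program step by step:
Start: pos=(10,6), heading=90, pen down
FD 5.8: (10,6) -> (10,11.8) [heading=90, draw]
BK 9: (10,11.8) -> (10,2.8) [heading=90, draw]
FD 13.7: (10,2.8) -> (10,16.5) [heading=90, draw]
FD 9.6: (10,16.5) -> (10,26.1) [heading=90, draw]
FD 11: (10,26.1) -> (10,37.1) [heading=90, draw]
FD 12.2: (10,37.1) -> (10,49.3) [heading=90, draw]
RT 279: heading 90 -> 171
FD 5.7: (10,49.3) -> (4.37,50.192) [heading=171, draw]
PD: pen down
FD 2.4: (4.37,50.192) -> (2,50.567) [heading=171, draw]
PD: pen down
FD 6.5: (2,50.567) -> (-4.42,51.584) [heading=171, draw]
PU: pen up
RT 183: heading 171 -> 348
Final: pos=(-4.42,51.584), heading=348, 9 segment(s) drawn
Segments drawn: 9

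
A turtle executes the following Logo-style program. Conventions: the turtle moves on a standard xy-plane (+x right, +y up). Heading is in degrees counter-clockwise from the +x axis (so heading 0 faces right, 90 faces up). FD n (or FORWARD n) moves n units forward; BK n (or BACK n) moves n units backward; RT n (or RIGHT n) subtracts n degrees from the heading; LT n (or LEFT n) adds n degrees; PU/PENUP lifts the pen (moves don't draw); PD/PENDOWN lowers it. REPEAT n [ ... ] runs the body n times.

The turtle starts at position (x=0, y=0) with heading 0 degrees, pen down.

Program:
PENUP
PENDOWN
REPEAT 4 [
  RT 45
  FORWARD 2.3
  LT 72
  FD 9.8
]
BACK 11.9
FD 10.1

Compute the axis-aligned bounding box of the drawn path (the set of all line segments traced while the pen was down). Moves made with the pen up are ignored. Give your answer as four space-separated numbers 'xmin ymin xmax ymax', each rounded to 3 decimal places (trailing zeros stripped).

Answer: 0 -1.626 24.62 30.752

Derivation:
Executing turtle program step by step:
Start: pos=(0,0), heading=0, pen down
PU: pen up
PD: pen down
REPEAT 4 [
  -- iteration 1/4 --
  RT 45: heading 0 -> 315
  FD 2.3: (0,0) -> (1.626,-1.626) [heading=315, draw]
  LT 72: heading 315 -> 27
  FD 9.8: (1.626,-1.626) -> (10.358,2.823) [heading=27, draw]
  -- iteration 2/4 --
  RT 45: heading 27 -> 342
  FD 2.3: (10.358,2.823) -> (12.546,2.112) [heading=342, draw]
  LT 72: heading 342 -> 54
  FD 9.8: (12.546,2.112) -> (18.306,10.04) [heading=54, draw]
  -- iteration 3/4 --
  RT 45: heading 54 -> 9
  FD 2.3: (18.306,10.04) -> (20.578,10.4) [heading=9, draw]
  LT 72: heading 9 -> 81
  FD 9.8: (20.578,10.4) -> (22.111,20.08) [heading=81, draw]
  -- iteration 4/4 --
  RT 45: heading 81 -> 36
  FD 2.3: (22.111,20.08) -> (23.971,21.431) [heading=36, draw]
  LT 72: heading 36 -> 108
  FD 9.8: (23.971,21.431) -> (20.943,30.752) [heading=108, draw]
]
BK 11.9: (20.943,30.752) -> (24.62,19.434) [heading=108, draw]
FD 10.1: (24.62,19.434) -> (21.499,29.04) [heading=108, draw]
Final: pos=(21.499,29.04), heading=108, 10 segment(s) drawn

Segment endpoints: x in {0, 1.626, 10.358, 12.546, 18.306, 20.578, 20.943, 21.499, 22.111, 23.971, 24.62}, y in {-1.626, 0, 2.112, 2.823, 10.04, 10.4, 19.434, 20.08, 21.431, 29.04, 30.752}
xmin=0, ymin=-1.626, xmax=24.62, ymax=30.752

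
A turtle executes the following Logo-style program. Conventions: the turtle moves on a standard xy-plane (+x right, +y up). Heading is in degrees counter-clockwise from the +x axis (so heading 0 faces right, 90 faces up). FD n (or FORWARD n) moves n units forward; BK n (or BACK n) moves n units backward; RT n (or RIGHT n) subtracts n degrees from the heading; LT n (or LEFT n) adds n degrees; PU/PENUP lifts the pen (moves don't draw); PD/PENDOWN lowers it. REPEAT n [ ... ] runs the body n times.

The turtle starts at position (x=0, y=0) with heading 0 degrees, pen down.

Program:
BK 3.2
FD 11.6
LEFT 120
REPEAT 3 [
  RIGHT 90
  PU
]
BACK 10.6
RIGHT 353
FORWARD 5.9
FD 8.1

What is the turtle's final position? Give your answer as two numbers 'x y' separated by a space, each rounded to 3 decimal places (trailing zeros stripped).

Executing turtle program step by step:
Start: pos=(0,0), heading=0, pen down
BK 3.2: (0,0) -> (-3.2,0) [heading=0, draw]
FD 11.6: (-3.2,0) -> (8.4,0) [heading=0, draw]
LT 120: heading 0 -> 120
REPEAT 3 [
  -- iteration 1/3 --
  RT 90: heading 120 -> 30
  PU: pen up
  -- iteration 2/3 --
  RT 90: heading 30 -> 300
  PU: pen up
  -- iteration 3/3 --
  RT 90: heading 300 -> 210
  PU: pen up
]
BK 10.6: (8.4,0) -> (17.58,5.3) [heading=210, move]
RT 353: heading 210 -> 217
FD 5.9: (17.58,5.3) -> (12.868,1.749) [heading=217, move]
FD 8.1: (12.868,1.749) -> (6.399,-3.125) [heading=217, move]
Final: pos=(6.399,-3.125), heading=217, 2 segment(s) drawn

Answer: 6.399 -3.125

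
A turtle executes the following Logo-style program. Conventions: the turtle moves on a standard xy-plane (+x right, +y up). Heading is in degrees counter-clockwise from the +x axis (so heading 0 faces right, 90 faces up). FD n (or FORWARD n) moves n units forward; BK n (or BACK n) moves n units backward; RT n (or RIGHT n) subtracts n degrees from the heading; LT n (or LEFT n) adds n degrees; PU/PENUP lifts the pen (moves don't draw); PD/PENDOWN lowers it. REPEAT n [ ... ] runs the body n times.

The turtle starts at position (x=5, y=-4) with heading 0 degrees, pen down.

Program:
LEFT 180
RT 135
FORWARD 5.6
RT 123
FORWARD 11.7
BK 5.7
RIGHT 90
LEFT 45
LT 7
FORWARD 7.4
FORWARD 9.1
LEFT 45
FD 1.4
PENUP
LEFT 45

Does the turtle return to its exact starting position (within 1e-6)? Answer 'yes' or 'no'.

Answer: no

Derivation:
Executing turtle program step by step:
Start: pos=(5,-4), heading=0, pen down
LT 180: heading 0 -> 180
RT 135: heading 180 -> 45
FD 5.6: (5,-4) -> (8.96,-0.04) [heading=45, draw]
RT 123: heading 45 -> 282
FD 11.7: (8.96,-0.04) -> (11.392,-11.485) [heading=282, draw]
BK 5.7: (11.392,-11.485) -> (10.207,-5.909) [heading=282, draw]
RT 90: heading 282 -> 192
LT 45: heading 192 -> 237
LT 7: heading 237 -> 244
FD 7.4: (10.207,-5.909) -> (6.963,-12.56) [heading=244, draw]
FD 9.1: (6.963,-12.56) -> (2.974,-20.739) [heading=244, draw]
LT 45: heading 244 -> 289
FD 1.4: (2.974,-20.739) -> (3.43,-22.063) [heading=289, draw]
PU: pen up
LT 45: heading 289 -> 334
Final: pos=(3.43,-22.063), heading=334, 6 segment(s) drawn

Start position: (5, -4)
Final position: (3.43, -22.063)
Distance = 18.131; >= 1e-6 -> NOT closed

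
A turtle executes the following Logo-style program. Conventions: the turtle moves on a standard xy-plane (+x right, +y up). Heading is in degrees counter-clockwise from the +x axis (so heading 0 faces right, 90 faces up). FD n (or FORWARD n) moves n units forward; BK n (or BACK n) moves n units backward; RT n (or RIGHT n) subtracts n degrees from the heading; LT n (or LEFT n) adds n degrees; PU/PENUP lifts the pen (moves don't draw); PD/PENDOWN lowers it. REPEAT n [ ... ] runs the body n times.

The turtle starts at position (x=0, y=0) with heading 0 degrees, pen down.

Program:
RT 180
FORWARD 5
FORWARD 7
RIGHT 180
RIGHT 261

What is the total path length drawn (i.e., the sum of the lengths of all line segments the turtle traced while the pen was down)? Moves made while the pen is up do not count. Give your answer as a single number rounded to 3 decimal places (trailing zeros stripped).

Executing turtle program step by step:
Start: pos=(0,0), heading=0, pen down
RT 180: heading 0 -> 180
FD 5: (0,0) -> (-5,0) [heading=180, draw]
FD 7: (-5,0) -> (-12,0) [heading=180, draw]
RT 180: heading 180 -> 0
RT 261: heading 0 -> 99
Final: pos=(-12,0), heading=99, 2 segment(s) drawn

Segment lengths:
  seg 1: (0,0) -> (-5,0), length = 5
  seg 2: (-5,0) -> (-12,0), length = 7
Total = 12

Answer: 12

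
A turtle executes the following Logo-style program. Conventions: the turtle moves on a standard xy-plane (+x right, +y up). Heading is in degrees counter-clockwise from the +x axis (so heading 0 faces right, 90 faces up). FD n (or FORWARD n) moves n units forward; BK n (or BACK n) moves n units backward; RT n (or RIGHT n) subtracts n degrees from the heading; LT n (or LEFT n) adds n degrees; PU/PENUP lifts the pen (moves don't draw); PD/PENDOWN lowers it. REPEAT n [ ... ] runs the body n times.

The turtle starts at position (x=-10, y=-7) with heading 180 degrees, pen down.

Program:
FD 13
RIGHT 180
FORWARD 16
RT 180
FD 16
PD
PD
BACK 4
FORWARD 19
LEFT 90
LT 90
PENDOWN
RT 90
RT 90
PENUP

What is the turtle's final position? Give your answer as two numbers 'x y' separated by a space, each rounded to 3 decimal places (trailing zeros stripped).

Answer: -38 -7

Derivation:
Executing turtle program step by step:
Start: pos=(-10,-7), heading=180, pen down
FD 13: (-10,-7) -> (-23,-7) [heading=180, draw]
RT 180: heading 180 -> 0
FD 16: (-23,-7) -> (-7,-7) [heading=0, draw]
RT 180: heading 0 -> 180
FD 16: (-7,-7) -> (-23,-7) [heading=180, draw]
PD: pen down
PD: pen down
BK 4: (-23,-7) -> (-19,-7) [heading=180, draw]
FD 19: (-19,-7) -> (-38,-7) [heading=180, draw]
LT 90: heading 180 -> 270
LT 90: heading 270 -> 0
PD: pen down
RT 90: heading 0 -> 270
RT 90: heading 270 -> 180
PU: pen up
Final: pos=(-38,-7), heading=180, 5 segment(s) drawn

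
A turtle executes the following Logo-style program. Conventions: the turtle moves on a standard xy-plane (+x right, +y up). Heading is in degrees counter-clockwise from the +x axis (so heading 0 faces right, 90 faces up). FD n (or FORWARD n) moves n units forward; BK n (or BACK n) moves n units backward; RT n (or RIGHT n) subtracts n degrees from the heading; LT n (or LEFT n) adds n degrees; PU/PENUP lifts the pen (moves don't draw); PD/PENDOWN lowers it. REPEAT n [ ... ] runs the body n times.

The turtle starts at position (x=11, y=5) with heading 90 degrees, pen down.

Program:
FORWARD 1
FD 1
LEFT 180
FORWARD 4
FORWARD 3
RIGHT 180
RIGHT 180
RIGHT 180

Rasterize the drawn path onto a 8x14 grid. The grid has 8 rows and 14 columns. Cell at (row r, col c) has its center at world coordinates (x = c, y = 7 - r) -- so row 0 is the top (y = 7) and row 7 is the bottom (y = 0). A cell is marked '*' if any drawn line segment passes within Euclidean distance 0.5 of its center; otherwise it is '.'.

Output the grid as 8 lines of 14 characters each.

Segment 0: (11,5) -> (11,6)
Segment 1: (11,6) -> (11,7)
Segment 2: (11,7) -> (11,3)
Segment 3: (11,3) -> (11,0)

Answer: ...........*..
...........*..
...........*..
...........*..
...........*..
...........*..
...........*..
...........*..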